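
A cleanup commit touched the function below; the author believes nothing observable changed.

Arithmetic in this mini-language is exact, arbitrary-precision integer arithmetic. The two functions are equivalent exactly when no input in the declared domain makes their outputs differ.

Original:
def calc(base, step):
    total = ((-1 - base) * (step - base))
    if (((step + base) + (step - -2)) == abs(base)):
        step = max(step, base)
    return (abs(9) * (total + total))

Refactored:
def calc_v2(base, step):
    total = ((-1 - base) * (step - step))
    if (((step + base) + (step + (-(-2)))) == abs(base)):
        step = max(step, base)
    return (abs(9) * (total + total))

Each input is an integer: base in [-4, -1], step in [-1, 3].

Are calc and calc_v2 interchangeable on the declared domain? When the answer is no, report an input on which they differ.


Take base=-4, step=-1.
calc: total := 9 | (((step + base) + (step - -2)) == abs(base)): false | result 162
calc_v2: total := 0 | (((step + base) + (step + (-(-2)))) == abs(base)): false | result 0
162 against 0: the behavior changed.
verdict: not equivalent; witness: base=-4, step=-1


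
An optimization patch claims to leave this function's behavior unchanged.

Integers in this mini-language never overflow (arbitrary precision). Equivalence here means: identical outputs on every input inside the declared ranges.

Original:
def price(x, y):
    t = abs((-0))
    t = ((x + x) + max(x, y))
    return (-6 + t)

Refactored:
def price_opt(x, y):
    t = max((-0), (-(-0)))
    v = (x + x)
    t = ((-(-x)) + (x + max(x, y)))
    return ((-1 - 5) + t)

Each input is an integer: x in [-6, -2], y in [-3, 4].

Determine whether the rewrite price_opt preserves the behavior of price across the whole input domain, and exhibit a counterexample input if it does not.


Equivalent — the differences include min/max/abs usage differs; also arithmetic usage differs; also statement counts differ; also local variable names differ; also constant usage differs, yet no declared input distinguishes the two.
As a probe, take x=-6, y=-1: price runs t=0, then t=-13, then returns -19; price_opt runs t=0, then v=-12, then t=-13, then returns -19; both end at -19.
Every one of the 40 inputs gives matching results.
verdict: equivalent


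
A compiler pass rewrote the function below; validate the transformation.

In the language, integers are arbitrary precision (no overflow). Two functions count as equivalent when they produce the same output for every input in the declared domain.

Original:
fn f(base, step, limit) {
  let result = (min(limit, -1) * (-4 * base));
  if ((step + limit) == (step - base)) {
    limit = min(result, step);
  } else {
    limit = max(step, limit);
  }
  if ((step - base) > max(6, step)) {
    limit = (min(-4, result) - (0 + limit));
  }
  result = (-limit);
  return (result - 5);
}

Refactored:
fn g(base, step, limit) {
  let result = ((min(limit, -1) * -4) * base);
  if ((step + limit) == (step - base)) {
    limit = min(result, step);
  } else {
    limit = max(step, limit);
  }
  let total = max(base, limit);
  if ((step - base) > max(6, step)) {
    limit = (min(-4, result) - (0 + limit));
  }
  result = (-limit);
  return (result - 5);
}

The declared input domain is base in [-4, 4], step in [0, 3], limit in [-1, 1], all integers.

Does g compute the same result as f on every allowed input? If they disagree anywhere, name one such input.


The two versions differ — the changes include statement counts differ; and min/max/abs usage differs; and local variable names differ.
Spot check at base=1, step=2, limit=-1 — f: result = 4; ((step + limit) == (step - base)) -> true; limit = 2; ((step - base) > max(6, step)) -> false; result = -2; return -7. g: result = 4; ((step + limit) == (step - base)) -> true; limit = 2; total = 2; ((step - base) > max(6, step)) -> false; result = -2; return -7. Both give -7.
An exhaustive pass over the 108 declared inputs shows identical outputs.
verdict: equivalent


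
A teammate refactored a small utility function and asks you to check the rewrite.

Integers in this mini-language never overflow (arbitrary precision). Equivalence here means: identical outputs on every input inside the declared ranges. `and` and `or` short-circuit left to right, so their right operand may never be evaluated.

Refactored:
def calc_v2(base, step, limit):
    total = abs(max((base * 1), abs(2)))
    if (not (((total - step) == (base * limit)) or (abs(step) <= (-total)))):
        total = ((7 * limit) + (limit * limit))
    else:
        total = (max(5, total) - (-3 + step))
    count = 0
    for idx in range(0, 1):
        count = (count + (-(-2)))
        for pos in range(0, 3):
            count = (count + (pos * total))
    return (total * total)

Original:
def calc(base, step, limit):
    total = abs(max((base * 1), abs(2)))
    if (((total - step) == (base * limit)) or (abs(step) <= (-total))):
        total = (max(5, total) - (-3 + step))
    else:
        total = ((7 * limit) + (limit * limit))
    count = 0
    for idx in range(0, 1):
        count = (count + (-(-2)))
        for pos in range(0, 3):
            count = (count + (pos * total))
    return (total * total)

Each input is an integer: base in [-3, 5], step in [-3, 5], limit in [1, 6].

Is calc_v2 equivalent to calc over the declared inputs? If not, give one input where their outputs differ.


The two versions differ — the changes include boolean connective usage differs.
Spot check at base=5, step=0, limit=4 — calc: total becomes 5; next (((total - step) == (base * limit)) or (abs(step) <= (-total))) evaluates to false; next total becomes 44; next count becomes 0; next at idx=0:; next count becomes 2; next at pos=0:; next count becomes 2; next at pos=1:; next count becomes 46; next at pos=2:; next count becomes 134; next final value 1936. calc_v2: total becomes 5; next (not (((total - step) == (base * limit)) or (abs(step) <= (-total)))) evaluates to true; next total becomes 44; next count becomes 0; next at idx=0:; next count becomes 2; next at pos=0:; next count becomes 2; next at pos=1:; next count becomes 46; next at pos=2:; next count becomes 134; next final value 1936. Both give 1936.
Sweeping the whole domain (486 inputs) finds no disagreement.
verdict: equivalent


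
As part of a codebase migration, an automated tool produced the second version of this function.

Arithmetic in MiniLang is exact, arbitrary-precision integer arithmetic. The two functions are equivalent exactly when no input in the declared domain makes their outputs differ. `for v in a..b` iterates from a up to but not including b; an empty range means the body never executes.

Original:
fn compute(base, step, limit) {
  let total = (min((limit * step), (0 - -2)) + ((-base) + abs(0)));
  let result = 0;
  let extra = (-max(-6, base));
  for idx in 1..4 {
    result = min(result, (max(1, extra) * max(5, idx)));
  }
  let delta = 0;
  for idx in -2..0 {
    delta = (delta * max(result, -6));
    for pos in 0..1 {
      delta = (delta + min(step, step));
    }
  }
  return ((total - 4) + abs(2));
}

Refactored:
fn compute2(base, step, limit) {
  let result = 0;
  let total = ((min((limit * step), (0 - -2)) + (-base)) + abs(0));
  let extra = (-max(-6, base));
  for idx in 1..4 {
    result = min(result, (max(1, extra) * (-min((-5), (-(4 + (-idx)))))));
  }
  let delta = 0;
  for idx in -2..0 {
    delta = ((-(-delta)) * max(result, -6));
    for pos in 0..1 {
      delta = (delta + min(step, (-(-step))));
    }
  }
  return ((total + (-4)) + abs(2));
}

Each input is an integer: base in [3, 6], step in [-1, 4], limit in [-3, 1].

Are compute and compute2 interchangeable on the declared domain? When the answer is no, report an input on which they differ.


Comparing the listings, the differences include: constant usage differs, arithmetic usage differs, min/max/abs usage differs.
One worked example (base=5, step=-1, limit=-1) — compute: total becomes -4; next result becomes 0; next extra becomes -5; next at idx=1:; next result becomes 0; next at idx=2:; next result becomes 0; next at idx=3:; next result becomes 0; next delta becomes 0; next at idx=-2:; next delta becomes 0; next at pos=0:; next delta becomes -1; next at idx=-1:; next delta becomes 0; next at pos=0:; next delta becomes -1; next final value -6; compute2: result becomes 0; next total becomes -4; next extra becomes -5; next at idx=1:; next result becomes 0; next at idx=2:; next result becomes 0; next at idx=3:; next result becomes 0; next delta becomes 0; next at idx=-2:; next delta becomes 0; next at pos=0:; next delta becomes -1; next at idx=-1:; next delta becomes 0; next at pos=0:; next delta becomes -1; next final value -6; agreement on -6.
Across all 120 domain points the two functions coincide.
verdict: equivalent


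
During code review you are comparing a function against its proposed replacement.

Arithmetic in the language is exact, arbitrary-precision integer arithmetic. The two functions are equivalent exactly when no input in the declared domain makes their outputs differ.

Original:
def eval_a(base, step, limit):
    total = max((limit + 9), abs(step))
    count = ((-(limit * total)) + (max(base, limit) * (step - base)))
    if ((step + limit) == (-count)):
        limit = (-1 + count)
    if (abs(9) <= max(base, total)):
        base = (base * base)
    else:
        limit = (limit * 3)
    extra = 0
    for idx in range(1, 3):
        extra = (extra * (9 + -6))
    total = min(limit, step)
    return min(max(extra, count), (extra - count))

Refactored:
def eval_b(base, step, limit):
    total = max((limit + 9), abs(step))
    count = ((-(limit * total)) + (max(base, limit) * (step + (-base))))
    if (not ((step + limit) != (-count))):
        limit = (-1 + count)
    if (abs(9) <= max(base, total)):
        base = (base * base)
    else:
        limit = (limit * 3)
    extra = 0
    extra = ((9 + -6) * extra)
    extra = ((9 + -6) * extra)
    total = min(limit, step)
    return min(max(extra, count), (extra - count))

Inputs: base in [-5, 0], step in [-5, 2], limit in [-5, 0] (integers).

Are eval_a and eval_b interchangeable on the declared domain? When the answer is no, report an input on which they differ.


Equivalent — the differences include constant usage differs, plus comparison usage differs, plus boolean connective usage differs, plus local variable names differ, plus loop structure differs, plus arithmetic usage differs, yet no declared input distinguishes the two.
Tracing base=-4, step=-3, limit=0: eval_a: total=9, then count=0, then ((step + limit) == (-count)) is false, then (abs(9) <= max(base, total)) is true, then base=16, then extra=0, then (idx=1), then extra=0, then (idx=2), then extra=0, then total=-3, then returns 0 | eval_b: total=9, then count=0, then (not ((step + limit) != (-count))) is false, then (abs(9) <= max(base, total)) is true, then base=16, then extra=0, then extra=0, then extra=0, then total=-3, then returns 0 — matching result 0.
Checked all 288 inputs in the declared domain: the outputs agree on every one.
verdict: equivalent


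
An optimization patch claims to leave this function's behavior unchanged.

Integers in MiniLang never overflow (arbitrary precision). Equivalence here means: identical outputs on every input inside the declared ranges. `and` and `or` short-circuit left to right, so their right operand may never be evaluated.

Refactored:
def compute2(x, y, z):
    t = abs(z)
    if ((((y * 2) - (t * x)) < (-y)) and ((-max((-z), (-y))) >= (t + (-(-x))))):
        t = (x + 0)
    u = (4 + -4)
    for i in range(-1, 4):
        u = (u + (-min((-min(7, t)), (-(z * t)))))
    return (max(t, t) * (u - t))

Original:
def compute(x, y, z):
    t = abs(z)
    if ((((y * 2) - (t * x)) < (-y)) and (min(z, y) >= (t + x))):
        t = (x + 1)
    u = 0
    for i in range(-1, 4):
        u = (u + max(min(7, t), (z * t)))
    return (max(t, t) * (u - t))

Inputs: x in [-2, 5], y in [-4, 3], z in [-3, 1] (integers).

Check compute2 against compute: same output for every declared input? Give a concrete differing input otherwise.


x=-2, y=-2, z=0 yields -1 from compute but -4 from compute2.
verdict: not equivalent; witness: x=-2, y=-2, z=0


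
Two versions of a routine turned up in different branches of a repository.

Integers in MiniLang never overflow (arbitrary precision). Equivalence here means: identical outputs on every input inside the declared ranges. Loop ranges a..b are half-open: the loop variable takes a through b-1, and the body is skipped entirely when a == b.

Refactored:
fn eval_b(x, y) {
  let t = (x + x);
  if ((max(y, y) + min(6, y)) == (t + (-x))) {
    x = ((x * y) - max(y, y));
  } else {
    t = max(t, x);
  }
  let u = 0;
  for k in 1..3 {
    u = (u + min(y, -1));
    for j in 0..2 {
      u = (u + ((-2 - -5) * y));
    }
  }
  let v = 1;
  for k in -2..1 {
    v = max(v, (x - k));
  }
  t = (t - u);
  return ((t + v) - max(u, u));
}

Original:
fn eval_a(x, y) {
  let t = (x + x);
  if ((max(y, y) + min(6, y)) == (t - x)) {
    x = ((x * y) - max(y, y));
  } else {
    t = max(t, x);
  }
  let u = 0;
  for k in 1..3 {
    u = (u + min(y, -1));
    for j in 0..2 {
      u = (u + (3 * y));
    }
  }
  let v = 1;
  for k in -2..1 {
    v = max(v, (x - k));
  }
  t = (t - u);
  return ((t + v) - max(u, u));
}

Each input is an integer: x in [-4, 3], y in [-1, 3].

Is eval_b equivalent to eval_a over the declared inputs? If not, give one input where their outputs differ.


This is a faithful refactor — constant usage differs, and arithmetic usage differs, but the computed results match everywhere.
As a probe, take x=1, y=2: eval_a runs t = 2; ((max(y, y) + min(6, y)) == (t - x)) -> false; t = 2; u = 0; [k=1]; u = -1; [j=0]; u = 5; [j=1]; u = 11; [k=2]; u = 10; [j=0]; u = 16; [j=1]; u = 22; v = 1; [k=-2]; v = 3; [k=-1]; v = 3; [k=0]; v = 3; t = -20; return -39; eval_b runs t = 2; ((max(y, y) + min(6, y)) == (t + (-x))) -> false; t = 2; u = 0; [k=1]; u = -1; [j=0]; u = 5; [j=1]; u = 11; [k=2]; u = 10; [j=0]; u = 16; [j=1]; u = 22; v = 1; [k=-2]; v = 3; [k=-1]; v = 3; [k=0]; v = 3; t = -20; return -39; both end at -39.
Sweeping the whole domain (40 inputs) finds no disagreement.
verdict: equivalent


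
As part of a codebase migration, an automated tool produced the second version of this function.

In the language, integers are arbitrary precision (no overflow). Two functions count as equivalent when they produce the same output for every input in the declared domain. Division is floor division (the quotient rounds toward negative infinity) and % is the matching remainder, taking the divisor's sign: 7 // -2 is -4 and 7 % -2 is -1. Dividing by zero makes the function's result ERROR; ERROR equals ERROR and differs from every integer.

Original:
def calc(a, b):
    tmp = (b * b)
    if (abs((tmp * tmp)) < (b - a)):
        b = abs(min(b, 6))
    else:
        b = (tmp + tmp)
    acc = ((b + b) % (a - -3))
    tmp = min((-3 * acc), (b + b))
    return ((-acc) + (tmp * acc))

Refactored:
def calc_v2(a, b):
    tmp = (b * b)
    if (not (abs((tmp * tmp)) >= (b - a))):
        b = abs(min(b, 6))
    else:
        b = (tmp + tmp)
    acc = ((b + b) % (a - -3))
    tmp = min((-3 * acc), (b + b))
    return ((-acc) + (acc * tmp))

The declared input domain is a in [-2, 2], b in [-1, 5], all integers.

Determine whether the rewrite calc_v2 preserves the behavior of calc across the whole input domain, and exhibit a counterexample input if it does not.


Changes here: comparison usage differs; and boolean connective usage differs; the full 35-point sweep finds no disagreement.
verdict: equivalent


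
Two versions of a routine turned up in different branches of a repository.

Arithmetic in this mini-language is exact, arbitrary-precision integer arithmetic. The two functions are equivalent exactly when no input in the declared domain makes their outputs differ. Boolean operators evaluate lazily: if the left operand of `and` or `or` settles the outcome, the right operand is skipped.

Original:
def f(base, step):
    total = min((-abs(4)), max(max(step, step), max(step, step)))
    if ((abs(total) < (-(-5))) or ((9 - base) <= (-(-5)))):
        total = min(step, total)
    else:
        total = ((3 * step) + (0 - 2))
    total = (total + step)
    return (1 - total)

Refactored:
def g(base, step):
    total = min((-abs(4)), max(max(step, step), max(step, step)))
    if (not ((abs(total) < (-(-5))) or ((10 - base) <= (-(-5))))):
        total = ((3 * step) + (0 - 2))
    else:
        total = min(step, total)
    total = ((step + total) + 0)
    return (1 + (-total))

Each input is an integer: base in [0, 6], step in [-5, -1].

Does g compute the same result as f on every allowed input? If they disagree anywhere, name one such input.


There is a counterexample at base=4, step=-5: 11 on one side, 23 on the other.
f: total=-5, then ((abs(total) < (-(-5))) or ((9 - base) <= (-(-5)))) is true, then total=-5, then total=-10, then returns 11
g: total=-5, then (not ((abs(total) < (-(-5))) or ((10 - base) <= (-(-5))))) is true, then total=-17, then total=-22, then returns 23
verdict: not equivalent; witness: base=4, step=-5


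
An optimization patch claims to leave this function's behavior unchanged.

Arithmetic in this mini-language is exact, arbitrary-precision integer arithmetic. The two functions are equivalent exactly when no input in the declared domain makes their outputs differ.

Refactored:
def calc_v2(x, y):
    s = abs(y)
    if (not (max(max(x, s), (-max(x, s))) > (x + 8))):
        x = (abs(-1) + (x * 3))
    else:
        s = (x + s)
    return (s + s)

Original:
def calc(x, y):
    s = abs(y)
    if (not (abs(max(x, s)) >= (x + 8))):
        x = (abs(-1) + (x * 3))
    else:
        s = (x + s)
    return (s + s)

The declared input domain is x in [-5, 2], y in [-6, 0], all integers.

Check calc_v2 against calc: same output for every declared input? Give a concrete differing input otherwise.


There is a counterexample at x=-5, y=-3: -4 on one side, 6 on the other.
calc: s := 3 | (not (abs(max(x, s)) >= (x + 8))): false | s := -2 | result -4
calc_v2: s := 3 | (not (max(max(x, s), (-max(x, s))) > (x + 8))): true | x := -14 | result 6
verdict: not equivalent; witness: x=-5, y=-3


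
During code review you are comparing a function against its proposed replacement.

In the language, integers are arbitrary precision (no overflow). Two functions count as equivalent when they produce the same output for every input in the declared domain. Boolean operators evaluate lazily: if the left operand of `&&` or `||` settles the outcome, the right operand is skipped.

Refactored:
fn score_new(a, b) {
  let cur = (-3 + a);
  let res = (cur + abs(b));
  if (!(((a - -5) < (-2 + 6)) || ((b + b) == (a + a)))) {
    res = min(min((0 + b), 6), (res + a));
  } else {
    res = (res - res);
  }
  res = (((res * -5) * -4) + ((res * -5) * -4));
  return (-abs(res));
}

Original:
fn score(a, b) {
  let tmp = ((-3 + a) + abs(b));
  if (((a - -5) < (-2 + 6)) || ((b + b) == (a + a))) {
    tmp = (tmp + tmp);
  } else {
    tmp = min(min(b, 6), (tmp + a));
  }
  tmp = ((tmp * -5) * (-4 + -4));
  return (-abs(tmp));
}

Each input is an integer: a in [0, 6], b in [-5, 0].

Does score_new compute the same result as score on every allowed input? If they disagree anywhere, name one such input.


Try a=0, b=0.
score: tmp=-3, then (((a - -5) < (-2 + 6)) || ((b + b) == (a + a))) is true, then tmp=-6, then tmp=-240, then returns -240
score_new: cur=-3, then res=-3, then (!(((a - -5) < (-2 + 6)) || ((b + b) == (a + a)))) is false, then res=0, then res=0, then returns 0
-240 vs 0 — the two versions disagree here.
verdict: not equivalent; witness: a=0, b=0


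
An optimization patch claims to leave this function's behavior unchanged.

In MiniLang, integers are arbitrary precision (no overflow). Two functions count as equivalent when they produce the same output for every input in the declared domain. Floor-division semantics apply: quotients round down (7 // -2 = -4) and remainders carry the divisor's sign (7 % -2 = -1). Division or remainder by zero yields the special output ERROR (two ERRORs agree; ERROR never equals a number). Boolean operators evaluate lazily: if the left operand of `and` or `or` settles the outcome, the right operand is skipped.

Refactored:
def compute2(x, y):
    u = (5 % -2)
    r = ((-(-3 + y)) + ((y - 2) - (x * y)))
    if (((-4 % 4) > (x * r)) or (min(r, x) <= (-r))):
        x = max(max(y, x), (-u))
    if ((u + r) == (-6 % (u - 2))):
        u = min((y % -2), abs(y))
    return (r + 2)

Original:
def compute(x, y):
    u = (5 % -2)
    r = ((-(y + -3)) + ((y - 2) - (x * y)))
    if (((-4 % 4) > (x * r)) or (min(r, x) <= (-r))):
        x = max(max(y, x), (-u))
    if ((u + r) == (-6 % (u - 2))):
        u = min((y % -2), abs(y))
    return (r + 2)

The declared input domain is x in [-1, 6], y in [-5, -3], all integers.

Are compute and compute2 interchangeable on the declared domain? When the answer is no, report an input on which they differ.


Although same computation, different form, 24/24 inputs agree.
verdict: equivalent


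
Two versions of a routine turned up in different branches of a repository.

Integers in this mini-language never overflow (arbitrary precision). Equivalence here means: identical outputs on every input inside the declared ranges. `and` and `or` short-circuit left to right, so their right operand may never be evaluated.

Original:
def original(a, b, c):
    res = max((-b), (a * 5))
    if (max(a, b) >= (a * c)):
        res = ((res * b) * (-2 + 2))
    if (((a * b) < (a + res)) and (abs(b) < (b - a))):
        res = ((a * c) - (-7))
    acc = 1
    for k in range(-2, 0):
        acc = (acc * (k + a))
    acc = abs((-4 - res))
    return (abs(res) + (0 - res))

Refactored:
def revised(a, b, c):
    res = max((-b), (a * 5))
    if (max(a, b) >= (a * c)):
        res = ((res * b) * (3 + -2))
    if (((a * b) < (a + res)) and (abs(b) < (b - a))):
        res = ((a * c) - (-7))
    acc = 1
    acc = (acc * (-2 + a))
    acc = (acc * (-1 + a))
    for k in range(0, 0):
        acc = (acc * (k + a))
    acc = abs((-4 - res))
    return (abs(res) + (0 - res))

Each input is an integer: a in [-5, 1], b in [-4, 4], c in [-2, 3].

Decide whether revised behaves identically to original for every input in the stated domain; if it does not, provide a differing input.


At a=-5, b=-4, c=1: original gives 0, revised gives 32.
verdict: not equivalent; witness: a=-5, b=-4, c=1


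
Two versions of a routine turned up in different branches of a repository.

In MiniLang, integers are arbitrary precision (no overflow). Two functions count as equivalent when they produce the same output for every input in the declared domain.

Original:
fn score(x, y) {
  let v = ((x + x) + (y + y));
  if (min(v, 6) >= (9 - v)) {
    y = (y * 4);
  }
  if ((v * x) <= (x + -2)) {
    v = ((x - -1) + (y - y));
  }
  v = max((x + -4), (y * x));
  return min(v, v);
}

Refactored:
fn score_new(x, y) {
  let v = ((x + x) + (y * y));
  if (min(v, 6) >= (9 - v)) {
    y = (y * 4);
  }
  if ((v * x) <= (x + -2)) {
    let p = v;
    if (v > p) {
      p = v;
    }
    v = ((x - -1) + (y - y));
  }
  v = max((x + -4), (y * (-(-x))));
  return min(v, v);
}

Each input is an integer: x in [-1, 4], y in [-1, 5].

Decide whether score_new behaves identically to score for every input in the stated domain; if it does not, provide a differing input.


At x=-1, y=3: score gives -3, score_new gives -5.
verdict: not equivalent; witness: x=-1, y=3


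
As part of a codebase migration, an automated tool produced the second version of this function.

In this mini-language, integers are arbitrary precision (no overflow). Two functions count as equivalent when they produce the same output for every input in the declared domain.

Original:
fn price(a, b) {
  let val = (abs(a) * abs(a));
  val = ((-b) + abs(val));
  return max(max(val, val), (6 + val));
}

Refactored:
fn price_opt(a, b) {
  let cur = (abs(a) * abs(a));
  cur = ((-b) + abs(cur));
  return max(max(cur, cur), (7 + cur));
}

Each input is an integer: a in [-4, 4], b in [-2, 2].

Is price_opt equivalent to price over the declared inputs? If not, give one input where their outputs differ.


Evaluate both at a=-4, b=-2.
price: val=16, then val=18, then returns 24
price_opt: cur=16, then cur=18, then returns 25
24 and 25 differ, so these are not the same function on this domain.
verdict: not equivalent; witness: a=-4, b=-2


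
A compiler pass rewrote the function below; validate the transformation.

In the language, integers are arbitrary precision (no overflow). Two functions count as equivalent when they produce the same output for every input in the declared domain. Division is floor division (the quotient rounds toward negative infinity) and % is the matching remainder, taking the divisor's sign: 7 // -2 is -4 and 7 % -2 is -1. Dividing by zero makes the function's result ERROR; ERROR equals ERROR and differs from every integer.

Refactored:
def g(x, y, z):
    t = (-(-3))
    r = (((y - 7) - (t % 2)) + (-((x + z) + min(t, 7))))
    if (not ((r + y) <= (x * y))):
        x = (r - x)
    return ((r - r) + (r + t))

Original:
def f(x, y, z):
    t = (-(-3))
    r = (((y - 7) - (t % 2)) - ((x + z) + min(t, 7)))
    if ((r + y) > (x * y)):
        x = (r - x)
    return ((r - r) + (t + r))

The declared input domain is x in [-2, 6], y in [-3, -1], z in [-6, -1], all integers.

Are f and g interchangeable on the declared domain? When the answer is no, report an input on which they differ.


This is a faithful refactor — boolean connective usage differs; and arithmetic usage differs; and comparison usage differs, but the computed results match everywhere.
Tracing x=5, y=-2, z=-5: f: t=3, then r=-13, then ((r + y) > (x * y)) is false, then returns -10 | g: t=3, then r=-13, then (not ((r + y) <= (x * y))) is false, then returns -10 — matching result -10.
Every one of the 162 inputs gives matching results.
verdict: equivalent


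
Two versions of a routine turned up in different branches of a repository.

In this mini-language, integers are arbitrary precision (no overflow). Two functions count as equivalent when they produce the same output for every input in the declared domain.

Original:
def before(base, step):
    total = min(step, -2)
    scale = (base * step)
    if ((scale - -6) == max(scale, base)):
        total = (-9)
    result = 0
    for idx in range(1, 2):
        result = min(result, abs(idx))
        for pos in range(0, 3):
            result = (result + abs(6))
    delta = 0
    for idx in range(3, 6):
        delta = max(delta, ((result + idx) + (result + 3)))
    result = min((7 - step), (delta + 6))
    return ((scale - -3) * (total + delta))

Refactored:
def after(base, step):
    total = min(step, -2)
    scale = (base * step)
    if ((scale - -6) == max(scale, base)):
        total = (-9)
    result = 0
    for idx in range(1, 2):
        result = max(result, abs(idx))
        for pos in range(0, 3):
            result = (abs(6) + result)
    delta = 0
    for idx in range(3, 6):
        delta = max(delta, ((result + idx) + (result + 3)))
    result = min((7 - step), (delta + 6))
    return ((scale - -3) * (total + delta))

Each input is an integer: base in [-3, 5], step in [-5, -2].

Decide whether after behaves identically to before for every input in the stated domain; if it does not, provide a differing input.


Take base=-3, step=-5.
before: total := -5 | scale := 15 | ((scale - -6) == max(scale, base)): false | result := 0 | iter idx=1: | result := 0 | iter pos=0: | result := 6 | iter pos=1: | result := 12 | iter pos=2: | result := 18 | delta := 0 | iter idx=3: | delta := 42 | iter idx=4: | delta := 43 | iter idx=5: | delta := 44 | result := 12 | result 702
after: total := -5 | scale := 15 | ((scale - -6) == max(scale, base)): false | result := 0 | iter idx=1: | result := 1 | iter pos=0: | result := 7 | iter pos=1: | result := 13 | iter pos=2: | result := 19 | delta := 0 | iter idx=3: | delta := 44 | iter idx=4: | delta := 45 | iter idx=5: | delta := 46 | result := 12 | result 738
702 != 738, so the rewrite changes behavior.
verdict: not equivalent; witness: base=-3, step=-5


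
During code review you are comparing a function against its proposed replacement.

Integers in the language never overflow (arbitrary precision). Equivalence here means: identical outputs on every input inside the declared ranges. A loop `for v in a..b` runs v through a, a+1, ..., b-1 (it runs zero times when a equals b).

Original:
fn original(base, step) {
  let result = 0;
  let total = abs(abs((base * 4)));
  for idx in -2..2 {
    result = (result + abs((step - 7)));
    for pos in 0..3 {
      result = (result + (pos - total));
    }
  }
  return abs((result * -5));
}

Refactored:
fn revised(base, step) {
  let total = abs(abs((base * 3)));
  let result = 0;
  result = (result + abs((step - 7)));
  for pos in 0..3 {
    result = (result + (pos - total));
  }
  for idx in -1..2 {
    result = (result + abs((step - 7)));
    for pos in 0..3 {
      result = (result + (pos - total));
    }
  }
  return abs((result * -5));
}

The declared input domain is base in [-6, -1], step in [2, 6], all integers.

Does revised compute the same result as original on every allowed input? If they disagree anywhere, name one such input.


These are not equivalent — on base=-6, step=2 the outputs split (1280 vs 920).
original: result := 0 | total := 24 | iter idx=-2: | result := 5 | iter pos=0: | result := -19 | iter pos=1: | result := -42 | iter pos=2: | result := -64 | iter idx=-1: | result := -59 | iter pos=0: | result := -83 | iter pos=1: | result := -106 | iter pos=2: | result := -128 | iter idx=0: | result := -123 | iter pos=0: | result := -147 | iter pos=1: | result := -170 | iter pos=2: | result := -192 | iter idx=1: | result := -187 | iter pos=0: | result := -211 | iter pos=1: | result := -234 | iter pos=2: | result := -256 | result 1280
revised: total := 18 | result := 0 | result := 5 | iter pos=0: | result := -13 | iter pos=1: | result := -30 | iter pos=2: | result := -46 | iter idx=-1: | result := -41 | iter pos=0: | result := -59 | iter pos=1: | result := -76 | iter pos=2: | result := -92 | iter idx=0: | result := -87 | iter pos=0: | result := -105 | iter pos=1: | result := -122 | iter pos=2: | result := -138 | iter idx=1: | result := -133 | iter pos=0: | result := -151 | iter pos=1: | result := -168 | iter pos=2: | result := -184 | result 920
verdict: not equivalent; witness: base=-6, step=2


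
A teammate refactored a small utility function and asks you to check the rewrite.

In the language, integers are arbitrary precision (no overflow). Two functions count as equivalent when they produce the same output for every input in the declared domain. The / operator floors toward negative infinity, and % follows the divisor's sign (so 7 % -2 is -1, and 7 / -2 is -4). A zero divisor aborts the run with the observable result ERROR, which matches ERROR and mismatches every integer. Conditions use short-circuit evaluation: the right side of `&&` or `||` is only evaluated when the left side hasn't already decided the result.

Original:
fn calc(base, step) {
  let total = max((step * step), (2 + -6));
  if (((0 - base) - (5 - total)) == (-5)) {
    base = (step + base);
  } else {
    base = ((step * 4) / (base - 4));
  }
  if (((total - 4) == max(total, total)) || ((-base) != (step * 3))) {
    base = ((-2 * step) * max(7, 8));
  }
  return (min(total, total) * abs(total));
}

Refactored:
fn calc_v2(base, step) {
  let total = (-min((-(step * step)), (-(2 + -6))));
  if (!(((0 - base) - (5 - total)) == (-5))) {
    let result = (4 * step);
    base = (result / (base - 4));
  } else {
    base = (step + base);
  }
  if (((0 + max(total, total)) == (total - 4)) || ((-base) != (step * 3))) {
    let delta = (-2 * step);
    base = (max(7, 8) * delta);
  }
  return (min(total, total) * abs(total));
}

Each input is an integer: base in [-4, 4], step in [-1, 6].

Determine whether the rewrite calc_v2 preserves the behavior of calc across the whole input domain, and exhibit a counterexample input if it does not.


Equivalent — the differences include constant usage differs, and local variable names differ, and statement counts differ, and boolean connective usage differs, and min/max/abs usage differs, and arithmetic usage differs, yet no declared input distinguishes the two.
As a probe, take base=-3, step=5: calc runs total becomes 25; next (((0 - base) - (5 - total)) == (-5)) evaluates to false; next base becomes -3; next (((total - 4) == max(total, total)) || ((-base) != (step * 3))) evaluates to true; next base becomes -80; next final value 625; calc_v2 runs total becomes 25; next (!(((0 - base) - (5 - total)) == (-5))) evaluates to true; next result becomes 20; next base becomes -3; next (((0 + max(total, total)) == (total - 4)) || ((-base) != (step * 3))) evaluates to true; next delta becomes -10; next base becomes -80; next final value 625; both end at 625.
Every one of the 72 inputs gives matching results.
verdict: equivalent


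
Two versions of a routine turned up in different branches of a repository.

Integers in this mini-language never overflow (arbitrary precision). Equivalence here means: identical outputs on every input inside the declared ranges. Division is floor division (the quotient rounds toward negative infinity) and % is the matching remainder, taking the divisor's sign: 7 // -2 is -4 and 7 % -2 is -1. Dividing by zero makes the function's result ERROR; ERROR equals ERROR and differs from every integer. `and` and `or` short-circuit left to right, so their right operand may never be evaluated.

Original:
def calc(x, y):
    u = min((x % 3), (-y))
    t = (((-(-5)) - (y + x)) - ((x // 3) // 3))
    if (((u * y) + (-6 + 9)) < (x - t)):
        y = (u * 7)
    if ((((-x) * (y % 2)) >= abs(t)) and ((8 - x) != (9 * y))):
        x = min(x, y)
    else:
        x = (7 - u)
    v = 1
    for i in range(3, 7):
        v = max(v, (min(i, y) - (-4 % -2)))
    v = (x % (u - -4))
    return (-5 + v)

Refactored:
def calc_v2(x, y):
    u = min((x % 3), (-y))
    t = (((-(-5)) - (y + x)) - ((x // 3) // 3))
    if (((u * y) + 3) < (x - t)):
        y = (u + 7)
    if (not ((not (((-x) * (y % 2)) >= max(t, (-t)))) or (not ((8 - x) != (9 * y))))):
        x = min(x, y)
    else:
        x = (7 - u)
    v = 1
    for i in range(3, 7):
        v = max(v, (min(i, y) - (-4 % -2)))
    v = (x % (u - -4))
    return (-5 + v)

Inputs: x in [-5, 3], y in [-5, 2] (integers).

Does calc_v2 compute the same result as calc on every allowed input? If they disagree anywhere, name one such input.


Evaluate both at x=3, y=2.
calc: u=-2, then t=0, then (((u * y) + (-6 + 9)) < (x - t)) is true, then y=-14, then ((((-x) * (y % 2)) >= abs(t)) and ((8 - x) != (9 * y))) is true, then x=-14, then v=1, then (i=3), then v=1, then (i=4), then v=1, then (i=5), then v=1, then (i=6), then v=1, then v=0, then returns -5
calc_v2: u=-2, then t=0, then (((u * y) + 3) < (x - t)) is true, then y=5, then (not ((not (((-x) * (y % 2)) >= max(t, (-t)))) or (not ((8 - x) != (9 * y))))) is false, then x=9, then v=1, then (i=3), then v=3, then (i=4), then v=4, then (i=5), then v=5, then (i=6), then v=5, then v=1, then returns -4
-5 vs -4 — the two versions disagree here.
verdict: not equivalent; witness: x=3, y=2


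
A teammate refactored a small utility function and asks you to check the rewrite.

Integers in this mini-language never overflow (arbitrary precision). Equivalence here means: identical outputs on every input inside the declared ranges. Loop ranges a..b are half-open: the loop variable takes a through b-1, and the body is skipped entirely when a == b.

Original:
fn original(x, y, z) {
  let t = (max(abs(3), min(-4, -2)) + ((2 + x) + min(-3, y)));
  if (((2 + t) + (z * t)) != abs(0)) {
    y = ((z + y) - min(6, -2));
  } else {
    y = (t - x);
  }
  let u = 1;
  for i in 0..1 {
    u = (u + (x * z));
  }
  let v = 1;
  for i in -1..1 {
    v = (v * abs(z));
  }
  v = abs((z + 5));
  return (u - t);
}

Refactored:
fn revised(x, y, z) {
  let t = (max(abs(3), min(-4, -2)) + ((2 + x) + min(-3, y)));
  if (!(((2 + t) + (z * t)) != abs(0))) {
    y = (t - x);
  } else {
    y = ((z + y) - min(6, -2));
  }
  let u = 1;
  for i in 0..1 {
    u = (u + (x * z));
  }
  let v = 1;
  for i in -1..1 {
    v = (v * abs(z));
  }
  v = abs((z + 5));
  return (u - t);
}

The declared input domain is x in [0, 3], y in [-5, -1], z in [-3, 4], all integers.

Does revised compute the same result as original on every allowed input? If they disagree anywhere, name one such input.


Side by side, the visible changes include: boolean connective usage differs.
Spot check at x=0, y=-5, z=4 — original: t = 0; (((2 + t) + (z * t)) != abs(0)) -> true; y = 1; u = 1; [i=0]; u = 1; v = 1; [i=-1]; v = 4; [i=0]; v = 16; v = 9; return 1. revised: t = 0; (!(((2 + t) + (z * t)) != abs(0))) -> false; y = 1; u = 1; [i=0]; u = 1; v = 1; [i=-1]; v = 4; [i=0]; v = 16; v = 9; return 1. Both give 1.
An exhaustive pass over the 160 declared inputs shows identical outputs.
verdict: equivalent


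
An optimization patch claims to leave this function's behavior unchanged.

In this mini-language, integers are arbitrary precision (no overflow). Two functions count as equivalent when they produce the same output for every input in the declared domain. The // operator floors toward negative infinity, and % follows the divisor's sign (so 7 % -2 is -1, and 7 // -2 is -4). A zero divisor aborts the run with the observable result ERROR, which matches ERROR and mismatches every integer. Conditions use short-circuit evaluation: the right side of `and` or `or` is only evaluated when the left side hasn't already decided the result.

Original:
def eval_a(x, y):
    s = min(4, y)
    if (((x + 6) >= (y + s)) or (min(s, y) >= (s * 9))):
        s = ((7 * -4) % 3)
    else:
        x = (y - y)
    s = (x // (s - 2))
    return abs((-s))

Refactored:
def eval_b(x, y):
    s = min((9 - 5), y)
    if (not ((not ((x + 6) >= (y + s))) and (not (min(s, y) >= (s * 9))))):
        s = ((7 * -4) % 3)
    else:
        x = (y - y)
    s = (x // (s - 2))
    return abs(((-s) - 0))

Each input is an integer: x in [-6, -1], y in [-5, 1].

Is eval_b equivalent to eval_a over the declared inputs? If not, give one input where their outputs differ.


The two versions differ — the changes include arithmetic usage differs, and boolean connective usage differs, and constant usage differs.
Spot check at x=-1, y=-2 — eval_a: s = -2; (((x + 6) >= (y + s)) or (min(s, y) >= (s * 9))) -> true; s = 2; division by zero -> ERROR. eval_b: s = -2; (not ((not ((x + 6) >= (y + s))) and (not (min(s, y) >= (s * 9))))) -> true; s = 2; division by zero -> ERROR. Both give ERROR.
Sweeping the whole domain (42 inputs) finds no disagreement.
verdict: equivalent


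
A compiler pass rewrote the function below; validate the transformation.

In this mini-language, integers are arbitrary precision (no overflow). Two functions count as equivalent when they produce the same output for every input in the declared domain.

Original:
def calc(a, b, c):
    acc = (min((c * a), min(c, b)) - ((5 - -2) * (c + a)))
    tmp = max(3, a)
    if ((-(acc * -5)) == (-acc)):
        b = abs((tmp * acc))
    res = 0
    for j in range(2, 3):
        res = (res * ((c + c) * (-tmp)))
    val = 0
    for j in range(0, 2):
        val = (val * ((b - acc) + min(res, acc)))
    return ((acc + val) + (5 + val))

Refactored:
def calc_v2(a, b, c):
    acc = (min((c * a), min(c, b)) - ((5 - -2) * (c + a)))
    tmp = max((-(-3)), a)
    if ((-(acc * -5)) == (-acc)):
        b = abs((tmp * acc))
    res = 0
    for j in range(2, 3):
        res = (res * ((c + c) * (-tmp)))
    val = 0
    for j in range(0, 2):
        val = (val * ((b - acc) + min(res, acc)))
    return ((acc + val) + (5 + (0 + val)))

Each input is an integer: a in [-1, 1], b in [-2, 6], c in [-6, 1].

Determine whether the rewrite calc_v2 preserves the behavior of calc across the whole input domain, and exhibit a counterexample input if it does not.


Comparing the listings, the differences include: constant usage differs; arithmetic usage differs.
Tracing a=1, b=1, c=-5: calc: acc becomes 23; next tmp becomes 3; next ((-(acc * -5)) == (-acc)) evaluates to false; next res becomes 0; next at j=2:; next res becomes 0; next val becomes 0; next at j=0:; next val becomes 0; next at j=1:; next val becomes 0; next final value 28 | calc_v2: acc becomes 23; next tmp becomes 3; next ((-(acc * -5)) == (-acc)) evaluates to false; next res becomes 0; next at j=2:; next res becomes 0; next val becomes 0; next at j=0:; next val becomes 0; next at j=1:; next val becomes 0; next final value 28 — matching result 28.
Every one of the 216 inputs gives matching results.
verdict: equivalent
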